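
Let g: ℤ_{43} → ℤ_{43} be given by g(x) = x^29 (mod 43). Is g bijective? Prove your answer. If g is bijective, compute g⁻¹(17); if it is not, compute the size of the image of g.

Since 43 is prime, the nonzero elements of ℤ_{43} form a cyclic group of order 42.
As gcd(29, 42) = 1, raising to the 29th power is a bijection on this group: if u^29 ≡ v^29 then (uv^{−1})^29 = 1, and the only element of order dividing gcd(29, 42) = 1 is 1, so u = v.
With g(0) = 0 this makes g injective on all of ℤ_{43}, hence bijective (finite equal-size domain and codomain). In particular g is bijective.
Since g is bijective, we find the preimage of 17. The inverse of x ↦ x^29 on (ℤ_{43})^× is x ↦ x^29, because 29·29 = 841 = 20·42 + 1 ≡ 1 (mod 42) and x^{42} = 1 for x ≠ 0 (Fermat). So g⁻¹(17) = 17^29 mod 43.
Repeated squaring mod 43: 17^1 ≡ 17, 17^2 ≡ 17² = 289 ≡ 31, 17^4 ≡ 31² = 961 ≡ 15, 17^8 ≡ 15² = 225 ≡ 10, 17^16 ≡ 10² = 100 ≡ 14. Since 29 = 16 + 8 + 4 + 1, 17^29 ≡ 14·10·15·17: 14·10 = 140 ≡ 11, then 11·15 = 165 ≡ 36, then 36·17 = 612 ≡ 10. So 17^29 ≡ 10 (mod 43).
Hence g⁻¹(17) = 10.

10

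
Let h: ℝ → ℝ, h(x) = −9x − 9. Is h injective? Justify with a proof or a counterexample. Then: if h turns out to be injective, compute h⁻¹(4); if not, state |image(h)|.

Suppose h(a) = h(b). Then −9a − 9 = −9b − 9, hence −9a = −9b, therefore a = b.
Hence h is injective.
Since h is injective, we compute h⁻¹(4) = (4 + 9)/(−9) = −13/9.

-13/9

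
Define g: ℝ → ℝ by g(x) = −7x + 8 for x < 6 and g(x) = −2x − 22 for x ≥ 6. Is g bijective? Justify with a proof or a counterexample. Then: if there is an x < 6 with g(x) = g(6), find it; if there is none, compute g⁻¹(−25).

33/7

Both pieces are strictly decreasing (slopes −7 and −2), so each is injective on its own interval.
The left piece maps (−∞, 6) onto (−34, ∞); the right piece maps [6, ∞) onto (−∞, −34].
Since −34 = −34, the images partition ℝ: g is injective and surjective, hence bijective.
Because the two images are disjoint, no x < 6 has g(x) = g(6), so we compute g⁻¹(−25): −25 lies in (−34, ∞), so solve −7x + 8 = −25: x = (−25 − 8)/(−7) = 33/7.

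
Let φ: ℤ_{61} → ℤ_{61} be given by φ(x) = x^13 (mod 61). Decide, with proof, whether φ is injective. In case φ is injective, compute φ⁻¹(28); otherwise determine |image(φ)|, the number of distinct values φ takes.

Since 61 is prime, the nonzero elements of ℤ_{61} form a cyclic group of order 60.
As gcd(13, 60) = 1, raising to the 13th power is a bijection on this group: if x_1^13 ≡ x_2^13 then (x_1x_2^{−1})^13 = 1, and the only element of order dividing gcd(13, 60) = 1 is 1, so x_1 = x_2.
With φ(0) = 0 this makes φ injective on all of ℤ_{61}, hence bijective (finite equal-size domain and codomain). In particular φ is injective.
Since φ is injective, we find the preimage of 28. The inverse of x ↦ x^13 on (ℤ_{61})^× is x ↦ x^37, because 13·37 = 481 = 8·60 + 1 ≡ 1 (mod 60) and x^{60} = 1 for x ≠ 0 (Fermat). So φ⁻¹(28) = 28^37 mod 61.
Repeated squaring mod 61: 28^1 ≡ 28, 28^2 ≡ 28² = 784 ≡ 52, 28^4 ≡ 52² = 2704 ≡ 20, 28^8 ≡ 20² = 400 ≡ 34, 28^16 ≡ 34² = 1156 ≡ 58, 28^32 ≡ 58² = 3364 ≡ 9. Since 37 = 32 + 4 + 1, 28^37 ≡ 9·20·28: 9·20 = 180 ≡ 58, then 58·28 = 1624 ≡ 38. So 28^37 ≡ 38 (mod 61).
Hence φ⁻¹(28) = 38.

38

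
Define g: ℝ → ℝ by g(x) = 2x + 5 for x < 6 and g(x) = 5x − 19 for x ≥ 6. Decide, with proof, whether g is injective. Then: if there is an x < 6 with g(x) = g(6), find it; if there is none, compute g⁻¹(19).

3

Both pieces are strictly increasing (slopes 2 and 5), so each is injective on its own interval.
The left piece maps (−∞, 6) onto (−∞, 17); the right piece maps [6, ∞) onto [11, ∞).
These images overlap. In particular g(6) = 11 (right piece), and solving 2x + 5 = 11 on the left piece gives x = 3 < 6.
So g(3) = g(6) with 3 ≠ 6, and g is not injective. This x = 3 is the requested value below 6.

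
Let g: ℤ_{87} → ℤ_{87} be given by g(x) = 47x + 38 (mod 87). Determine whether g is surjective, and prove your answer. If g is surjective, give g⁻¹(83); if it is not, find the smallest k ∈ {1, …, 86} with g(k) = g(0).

Since gcd(47, 87) = 1, 47 is invertible modulo 87. Euclid's algorithm: 87 = 1·47 + 40, 47 = 1·40 + 7, 40 = 5·7 + 5, 7 = 1·5 + 2, 5 = 2·2 + 1; back-substituting gives 1 = 50·47 − 27·87, so 47⁻¹ ≡ 50 (mod 87).
For any y ∈ ℤ_{87}, x = 50(y − 38) mod 87 satisfies g(x) = 47·50(y − 38) + 38 ≡ y (since 47·50 ≡ 1 mod 87). So every y has a preimage.
Hence g is surjective.
Since g is surjective, we find g⁻¹(83): we need 47x ≡ 83 − 38 ≡ 45 (mod 87). Using 47⁻¹ = 50: x ≡ 50·45 = 2250 = 25·87 + 75, so x = 75.
Check: g(75) = 47·75 + 38 = 3563 = 40·87 + 83 ≡ 83 (mod 87).

75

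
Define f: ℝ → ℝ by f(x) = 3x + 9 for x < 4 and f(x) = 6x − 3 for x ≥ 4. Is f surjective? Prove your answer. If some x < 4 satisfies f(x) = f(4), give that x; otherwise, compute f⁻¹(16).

Both pieces are strictly increasing (slopes 3 and 6), so each is injective on its own interval.
The left piece maps (−∞, 4) onto (−∞, 21); the right piece maps [4, ∞) onto [21, ∞).
These images together cover ℝ, so f is surjective.
Because the two images are disjoint, no x < 4 has f(x) = f(4), so we compute f⁻¹(16): 16 lies in (−∞, 21), so solve 3x + 9 = 16: x = (16 − 9)/3 = 7/3.

7/3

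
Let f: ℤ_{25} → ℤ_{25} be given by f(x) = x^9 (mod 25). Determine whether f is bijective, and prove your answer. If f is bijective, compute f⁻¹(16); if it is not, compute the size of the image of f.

f(0) = 0^9 = 0.
f(5): Repeated squaring mod 25: 5^1 ≡ 5, 5^2 ≡ 5² = 25 ≡ 0, 5^4 ≡ 0² = 0, 5^8 ≡ 0² = 0. Since 9 = 8 + 1, 5^9 ≡ 0·5: 0·5 = 0. So 5^9 ≡ 0 (mod 25).
So f(0) = f(5) = 0 while 0 ≠ 5, so f is not injective, hence not bijective.
Since f is not bijective, we determine |image(f)|. Computing x^9 mod 25 for each x (by repeated squaring, reducing mod 25 at every step), the values f(0), f(1), …, f(24) are: 0, 1, 12, 8, 19, 0, 21, 7, 3, 14, 0, 16, 2, 23, 9, 0, 11, 22, 18, 4, 0, 6, 17, 13, 24.
The distinct values are {0, 1, 2, 3, 4, 6, 7, 8, 9, 11, 12, 13, 14, 16, 17, 18, 19, 21, 22, 23, 24}; there are 21 of them.

21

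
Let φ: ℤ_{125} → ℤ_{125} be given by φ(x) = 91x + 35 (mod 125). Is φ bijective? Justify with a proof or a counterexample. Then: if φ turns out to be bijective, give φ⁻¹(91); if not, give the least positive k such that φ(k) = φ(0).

116

Suppose φ(u) = φ(v) in ℤ_{125}. Then 91u + 35 ≡ 91v + 35 (mod 125), therefore 91(u − v) ≡ 0 (mod 125).
Since gcd(91, 125) = 1, 91 is invertible modulo 125, so u − v ≡ 0 (mod 125), i.e. u = v.
We now compute 91⁻¹ mod 125 explicitly. Euclid's algorithm: 125 = 1·91 + 34, 91 = 2·34 + 23, 34 = 1·23 + 11, 23 = 2·11 + 1; back-substituting gives 1 = 11·91 − 8·125, so 91⁻¹ ≡ 11 (mod 125).
Then y ↦ 11(y − 35) is a two-sided inverse to φ, so every y ∈ ℤ_{125} has a preimage.
Therefore φ is bijective.
Since φ is bijective, we compute φ⁻¹(91): solve 91x + 35 ≡ 91 (mod 125), i.e. 91x ≡ 56 (mod 125).
Multiplying by 91⁻¹ = 11 gives x ≡ 11·56 = 616 = 4·125 + 116 ≡ 116 (mod 125).
Check: φ(116) = 91·116 + 35 = 10591 = 84·125 + 91 ≡ 91 (mod 125).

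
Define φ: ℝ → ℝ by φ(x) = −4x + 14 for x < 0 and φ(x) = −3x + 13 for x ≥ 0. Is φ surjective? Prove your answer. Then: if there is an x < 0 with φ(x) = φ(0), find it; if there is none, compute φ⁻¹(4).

3

Both pieces are strictly decreasing (slopes −4 and −3), so each is injective on its own interval.
The left piece maps (−∞, 0) onto (14, ∞); the right piece maps [0, ∞) onto (−∞, 13].
The union (14, ∞) ∪ (−∞, 13] omits the interval between 14 and 13; in particular 14 has no preimage. So φ is not surjective.
Because the two images are disjoint, no x < 0 has φ(x) = φ(0), so we compute φ⁻¹(4): 4 lies in (−∞, 13], so solve −3x + 13 = 4: x = (4 − 13)/(−3) = 3.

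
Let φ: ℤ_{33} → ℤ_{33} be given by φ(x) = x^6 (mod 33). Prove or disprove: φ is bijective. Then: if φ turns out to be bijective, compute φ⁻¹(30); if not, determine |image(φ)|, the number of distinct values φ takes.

φ(4): Repeated squaring mod 33: 4^1 ≡ 4, 4^2 ≡ 4² = 16, 4^4 ≡ 16² = 256 ≡ 25. Since 6 = 4 + 2, 4^6 ≡ 25·16: 25·16 = 400 ≡ 4. So 4^6 ≡ 4 (mod 33).
φ(7): Repeated squaring mod 33: 7^1 ≡ 7, 7^2 ≡ 7² = 49 ≡ 16, 7^4 ≡ 16² = 256 ≡ 25. Since 6 = 4 + 2, 7^6 ≡ 25·16: 25·16 = 400 ≡ 4. So 7^6 ≡ 4 (mod 33).
So φ(4) = φ(7) = 4 while 4 ≠ 7, so φ is not injective, hence not bijective.
Since φ is not bijective, we determine |image(φ)|. Computing x^6 mod 33 for each x (by repeated squaring, reducing mod 33 at every step), the values φ(0), φ(1), …, φ(32) are: 0, 1, 31, 3, 4, 16, 27, 4, 25, 9, 1, 22, 12, 31, 25, 15, 16, 16, 15, 25, 31, 12, 22, 1, 9, 25, 4, 27, 16, 4, 3, 31, 1.
The distinct values are {0, 1, 3, 4, 9, 12, 15, 16, 22, 25, 27, 31}; there are 12 of them.

12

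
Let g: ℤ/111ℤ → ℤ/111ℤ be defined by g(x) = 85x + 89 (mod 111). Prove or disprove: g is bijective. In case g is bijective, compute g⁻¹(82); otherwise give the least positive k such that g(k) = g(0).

107

Recall: injectivity means: for all x_1, x_2 in the domain, g(x_1) = g(x_2) implies x_1 = x_2.
Suppose g(x_1) = g(x_2) in ℤ/111ℤ. Then 85x_1 + 89 ≡ 85x_2 + 89 (mod 111), hence 85(x_1 − x_2) ≡ 0 (mod 111).
Since gcd(85, 111) = 1, 85 is invertible modulo 111, thus x_1 − x_2 ≡ 0 (mod 111), i.e. x_1 = x_2.
We now compute 85⁻¹ mod 111 explicitly. Euclid's algorithm: 111 = 1·85 + 26, 85 = 3·26 + 7, 26 = 3·7 + 5, 7 = 1·5 + 2, 5 = 2·2 + 1; back-substituting gives 1 = 64·85 − 49·111, so 85⁻¹ ≡ 64 (mod 111).
Then y ↦ 64(y − 89) is a two-sided inverse to g, so every y ∈ ℤ/111ℤ has a preimage.
Thus g is bijective.
Since g is bijective, we compute g⁻¹(82): solve 85x + 89 ≡ 82 (mod 111), i.e. 85x ≡ 104 (mod 111).
Multiplying by 85⁻¹ = 64 gives x ≡ 64·104 = 6656 = 59·111 + 107 ≡ 107 (mod 111).
Check: g(107) = 85·107 + 89 = 9184 = 82·111 + 82 ≡ 82 (mod 111).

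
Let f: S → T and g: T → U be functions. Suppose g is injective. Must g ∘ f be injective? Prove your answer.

No. Take S = {1, 2}, T = U = {1, 2, 3, 4}, f(1) = f(2) = 1, and g = identity (injective).
Then (g ∘ f)(1) = (g ∘ f)(2) = 1 with 1 ≠ 2, so g ∘ f is not injective.

not injective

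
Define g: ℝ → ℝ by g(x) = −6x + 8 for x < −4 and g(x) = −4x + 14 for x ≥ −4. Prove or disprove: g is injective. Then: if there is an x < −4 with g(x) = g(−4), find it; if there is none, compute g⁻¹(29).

-15/4

Both pieces are strictly decreasing (slopes −6 and −4), so each is injective on its own interval.
The left piece maps (−∞, −4) onto (32, ∞); the right piece maps [−4, ∞) onto (−∞, 30].
These images are disjoint, so no value is attained by both pieces. Therefore g is injective.
Because the two images are disjoint, no x < −4 has g(x) = g(−4), so we compute g⁻¹(29): 29 lies in (−∞, 30], so solve −4x + 14 = 29: x = (29 − 14)/(−4) = −15/4.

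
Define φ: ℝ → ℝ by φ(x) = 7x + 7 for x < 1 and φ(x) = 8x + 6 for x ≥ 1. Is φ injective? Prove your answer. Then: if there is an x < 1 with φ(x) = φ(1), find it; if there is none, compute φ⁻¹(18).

Both pieces are strictly increasing (slopes 7 and 8), so each is injective on its own interval.
The left piece maps (−∞, 1) onto (−∞, 14); the right piece maps [1, ∞) onto [14, ∞).
These images are disjoint, so no value is attained by both pieces. So φ is injective.
Because the two images are disjoint, no x < 1 has φ(x) = φ(1), so we compute φ⁻¹(18): 18 lies in [14, ∞), so solve 8x + 6 = 18: x = (18 − 6)/8 = 3/2.

3/2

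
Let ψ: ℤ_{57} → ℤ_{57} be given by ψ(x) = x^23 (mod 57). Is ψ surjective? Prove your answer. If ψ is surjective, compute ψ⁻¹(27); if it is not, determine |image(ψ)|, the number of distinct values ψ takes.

Computing x^23 mod 57 for each x (by repeated squaring, reducing mod 57 at every step), the values ψ(0), ψ(1), …, ψ(56) are: 0, 1, 32, 15, 55, 47, 24, 49, 50, 54, 22, 26, 27, 52, 29, 21, 4, 44, 18, 19, 20, 51, 34, 17, 9, 43, 11, 12, 16, 41, 45, 46, 14, 48, 40, 23, 6, 37, 38, 39, 13, 53, 36, 28, 5, 30, 31, 35, 3, 7, 8, 33, 10, 2, 42, 25, 56.
Every element of ℤ_{57} appears exactly once in this list, so ψ is a bijection, and in particular surjective.
Since ψ is surjective, we read off the preimage of 27 from the same table: ψ(12) = 27, so ψ⁻¹(27) = 12.

12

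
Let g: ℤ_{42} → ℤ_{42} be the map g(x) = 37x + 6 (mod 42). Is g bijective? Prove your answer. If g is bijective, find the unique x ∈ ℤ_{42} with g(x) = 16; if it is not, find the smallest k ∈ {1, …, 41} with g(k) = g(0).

40

Suppose g(a) = g(b) in ℤ_{42}. Then 37a + 6 ≡ 37b + 6 (mod 42), so 37(a − b) ≡ 0 (mod 42).
Since gcd(37, 42) = 1, 37 is invertible modulo 42, thus a − b ≡ 0 (mod 42), i.e. a = b.
We now compute 37⁻¹ mod 42 explicitly. Euclid's algorithm: 42 = 1·37 + 5, 37 = 7·5 + 2, 5 = 2·2 + 1; back-substituting gives 1 = 25·37 − 22·42, so 37⁻¹ ≡ 25 (mod 42).
Then y ↦ 25(y − 6) is a two-sided inverse to g, so every y ∈ ℤ_{42} has a preimage.
Hence g is bijective.
Since g is bijective, we find g⁻¹(16): we need 37x ≡ 16 − 6 ≡ 10 (mod 42). Using 37⁻¹ = 25: x ≡ 25·10 = 250 = 5·42 + 40, so x = 40.
Check: g(40) = 37·40 + 6 = 1486 = 35·42 + 16 ≡ 16 (mod 42).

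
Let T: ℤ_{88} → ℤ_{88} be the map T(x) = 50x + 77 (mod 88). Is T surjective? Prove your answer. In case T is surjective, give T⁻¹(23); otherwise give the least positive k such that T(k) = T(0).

Since gcd(50, 88) = 2, we have 50x ≡ 0 (mod 2) for all x, so T(x) ≡ 1 (mod 2).
But 0 ≢ 1 (mod 2), so 0 ∈ ℤ_{88} has no preimage. So T is not surjective.
Since T is not surjective, we find the least positive k with T(k) = T(0): this means 50k ≡ 0 (mod 88), i.e. 88 ∣ 50k. Since gcd(50, 88) = 2, dividing through by 2 this holds exactly when 44 ∣ 25k, and as gcd(25, 44) = 1, exactly when 44 ∣ k.
The smallest positive such k is 44.

44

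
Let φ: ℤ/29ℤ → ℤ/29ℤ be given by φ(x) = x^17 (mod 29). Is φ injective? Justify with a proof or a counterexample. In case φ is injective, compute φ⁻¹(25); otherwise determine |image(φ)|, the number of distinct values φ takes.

Since 29 is prime, the nonzero elements of ℤ/29ℤ form a cyclic group of order 28.
As gcd(17, 28) = 1, raising to the 17th power is a bijection on this group: if u^17 ≡ v^17 then (uv^{−1})^17 = 1, and the only element of order dividing gcd(17, 28) = 1 is 1, so u = v.
With φ(0) = 0 this makes φ injective on all of ℤ/29ℤ, hence bijective (finite equal-size domain and codomain). In particular φ is injective.
Since φ is injective, we find the preimage of 25. The inverse of x ↦ x^17 on (ℤ/29ℤ)^× is x ↦ x^5, because 17·5 = 85 = 3·28 + 1 ≡ 1 (mod 28) and x^{28} = 1 for x ≠ 0 (Fermat). So φ⁻¹(25) = 25^5 mod 29.
Repeated squaring mod 29: 25^1 ≡ 25, 25^2 ≡ 25² = 625 ≡ 16, 25^4 ≡ 16² = 256 ≡ 24. Since 5 = 4 + 1, 25^5 ≡ 24·25: 24·25 = 600 ≡ 20. So 25^5 ≡ 20 (mod 29).
Hence φ⁻¹(25) = 20.

20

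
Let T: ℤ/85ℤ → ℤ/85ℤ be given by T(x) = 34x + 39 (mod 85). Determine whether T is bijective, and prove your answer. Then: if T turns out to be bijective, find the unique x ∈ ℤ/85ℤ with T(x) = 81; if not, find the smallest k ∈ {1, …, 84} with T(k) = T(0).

5

Recall: injectivity means: for all x_1, x_2 in the domain, T(x_1) = T(x_2) implies x_1 = x_2.
We have gcd(34, 85) = 17 > 1. Taking x_1 = 0 and x_2 = 5: T(0) = 39 and T(5) = 34·5 + 39 = 209 ≡ 39 (mod 85).
So T(0) = T(5) while 0 ≠ 5, hence T is not injective, hence not bijective.
Since T is not bijective, we find the least positive k with T(k) = T(0): this means 34k ≡ 0 (mod 85), i.e. 85 ∣ 34k. Since gcd(34, 85) = 17, dividing through by 17 this holds exactly when 5 ∣ 2k, and as gcd(2, 5) = 1, exactly when 5 ∣ k.
The smallest positive such k is 5.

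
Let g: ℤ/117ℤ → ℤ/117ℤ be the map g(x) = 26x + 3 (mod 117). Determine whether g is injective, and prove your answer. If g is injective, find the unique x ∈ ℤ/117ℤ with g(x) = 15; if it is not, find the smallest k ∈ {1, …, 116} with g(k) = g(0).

9

We have gcd(26, 117) = 13 > 1. Taking u = 0 and v = 9: g(0) = 3 and g(9) = 26·9 + 3 = 237 ≡ 3 (mod 117).
So g(0) = g(9) while 0 ≠ 9, so g is not injective.
Since g is not injective, we find the least positive k with g(k) = g(0): this means 26k ≡ 0 (mod 117), i.e. 117 ∣ 26k. Since gcd(26, 117) = 13, dividing through by 13 this holds exactly when 9 ∣ 2k, and as gcd(2, 9) = 1, exactly when 9 ∣ k.
The smallest positive such k is 9.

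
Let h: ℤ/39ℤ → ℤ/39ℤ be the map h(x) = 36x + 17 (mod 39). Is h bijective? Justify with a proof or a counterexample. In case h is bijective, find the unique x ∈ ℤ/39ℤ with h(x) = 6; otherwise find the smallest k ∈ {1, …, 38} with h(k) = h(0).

We have gcd(36, 39) = 3 > 1. Taking s = 0 and t = 13: h(0) = 17 and h(13) = 36·13 + 17 = 485 ≡ 17 (mod 39).
So h(0) = h(13) while 0 ≠ 13, so h is not injective, hence not bijective.
Since h is not bijective, we find the least positive k with h(k) = h(0): this means 36k ≡ 0 (mod 39), i.e. 39 ∣ 36k. Since gcd(36, 39) = 3, dividing through by 3 this holds exactly when 13 ∣ 12k, and as gcd(12, 13) = 1, exactly when 13 ∣ k.
The smallest positive such k is 13.

13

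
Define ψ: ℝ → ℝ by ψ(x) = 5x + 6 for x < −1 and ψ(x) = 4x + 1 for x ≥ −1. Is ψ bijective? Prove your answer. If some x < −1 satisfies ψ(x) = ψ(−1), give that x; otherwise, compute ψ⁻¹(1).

Both pieces are strictly increasing (slopes 5 and 4), so each is injective on its own interval.
The left piece maps (−∞, −1) onto (−∞, 1); the right piece maps [−1, ∞) onto [−3, ∞).
These images overlap. In particular ψ(−1) = −3 (right piece), and solving 5x + 6 = −3 on the left piece gives x = −9/5 < −1.
So ψ(−9/5) = ψ(−1) with −9/5 ≠ −1, and ψ is not injective, hence not bijective. This x = −9/5 is the requested value below −1.

-9/5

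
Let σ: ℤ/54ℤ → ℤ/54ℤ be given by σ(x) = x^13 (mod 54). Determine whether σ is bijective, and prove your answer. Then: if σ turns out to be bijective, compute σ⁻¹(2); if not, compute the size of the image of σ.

38

σ(0) = 0^13 = 0.
σ(6): Repeated squaring mod 54: 6^1 ≡ 6, 6^2 ≡ 6² = 36, 6^4 ≡ 36² = 1296 ≡ 0, 6^8 ≡ 0² = 0. Since 13 = 8 + 4 + 1, 6^13 ≡ 0·0·6: 0·0 = 0, then 0·6 = 0. So 6^13 ≡ 0 (mod 54).
So σ(0) = σ(6) = 0 while 0 ≠ 6, so σ is not injective, hence not bijective.
Since σ is not bijective, we determine |image(σ)|. Computing x^13 mod 54 for each x (by repeated squaring, reducing mod 54 at every step), the values σ(0), σ(1), …, σ(53) are: 0, 1, 38, 27, 40, 23, 0, 25, 8, 27, 10, 47, 0, 49, 32, 27, 34, 17, 0, 19, 2, 27, 4, 41, 0, 43, 26, 27, 28, 11, 0, 13, 50, 27, 52, 35, 0, 37, 20, 27, 22, 5, 0, 7, 44, 27, 46, 29, 0, 31, 14, 27, 16, 53.
The distinct values are {0, 1, 2, 4, 5, 7, 8, 10, 11, 13, 14, 16, 17, 19, 20, 22, 23, 25, 26, 27, 28, 29, 31, 32, 34, 35, 37, 38, 40, 41, 43, 44, 46, 47, 49, 50, 52, 53}; there are 38 of them.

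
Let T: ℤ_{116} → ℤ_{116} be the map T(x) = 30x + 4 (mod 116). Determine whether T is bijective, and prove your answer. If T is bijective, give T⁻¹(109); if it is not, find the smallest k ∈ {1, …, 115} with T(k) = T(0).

58

We have gcd(30, 116) = 2 > 1. Taking s = 0 and t = 58: T(0) = 4 and T(58) = 30·58 + 4 = 1744 ≡ 4 (mod 116).
So T(0) = T(58) while 0 ≠ 58, thus T is not injective, hence not bijective.
Since T is not bijective, we find the least positive k with T(k) = T(0): this means 30k ≡ 0 (mod 116), i.e. 116 ∣ 30k. Since gcd(30, 116) = 2, dividing through by 2 this holds exactly when 58 ∣ 15k, and as gcd(15, 58) = 1, exactly when 58 ∣ k.
The smallest positive such k is 58.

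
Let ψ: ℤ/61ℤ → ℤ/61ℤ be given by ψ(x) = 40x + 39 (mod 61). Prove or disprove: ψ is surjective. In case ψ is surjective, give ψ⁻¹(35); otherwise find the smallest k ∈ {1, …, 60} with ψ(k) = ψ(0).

6

Recall: surjectivity means every element of the codomain has a preimage under ψ.
Since gcd(40, 61) = 1, 40 is invertible modulo 61. Euclid's algorithm: 61 = 1·40 + 21, 40 = 1·21 + 19, 21 = 1·19 + 2, 19 = 9·2 + 1; back-substituting gives 1 = 29·40 − 19·61, so 40⁻¹ ≡ 29 (mod 61).
Then y ↦ 29(y − 39) is a two-sided inverse to ψ, so every y ∈ ℤ/61ℤ has a preimage.
So ψ is surjective.
Since ψ is surjective, we find ψ⁻¹(35): we need 40x ≡ 35 − 39 ≡ 57 (mod 61). Using 40⁻¹ = 29: x ≡ 29·57 = 1653 = 27·61 + 6, so x = 6.
Check: ψ(6) = 40·6 + 39 = 279 = 4·61 + 35 ≡ 35 (mod 61).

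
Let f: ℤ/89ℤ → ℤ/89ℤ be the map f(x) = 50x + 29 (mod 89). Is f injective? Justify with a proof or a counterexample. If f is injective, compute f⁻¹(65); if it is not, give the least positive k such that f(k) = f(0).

47

Recall: f is injective if f(x_1) = f(x_2) implies x_1 = x_2.
If f(x_1) = f(x_2), then 50x_1 ≡ 50x_2 (mod 89). Because gcd(50, 89) = 1, we may cancel 50 to get x_1 ≡ x_2 (mod 89).
Hence f is injective.
We now compute 50⁻¹ mod 89 explicitly. Euclid's algorithm: 89 = 1·50 + 39, 50 = 1·39 + 11, 39 = 3·11 + 6, 11 = 1·6 + 5, 6 = 1·5 + 1; back-substituting gives 1 = 73·50 − 41·89, so 50⁻¹ ≡ 73 (mod 89).
Since f is injective, we find f⁻¹(65): we need 50x ≡ 65 − 29 ≡ 36 (mod 89). Using 50⁻¹ = 73: x ≡ 73·36 = 2628 = 29·89 + 47, so x = 47.
Check: f(47) = 50·47 + 29 = 2379 = 26·89 + 65 ≡ 65 (mod 89).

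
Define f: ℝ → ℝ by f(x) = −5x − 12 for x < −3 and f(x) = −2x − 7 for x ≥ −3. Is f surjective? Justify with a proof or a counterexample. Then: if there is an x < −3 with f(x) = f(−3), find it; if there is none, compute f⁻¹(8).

Both pieces are strictly decreasing (slopes −5 and −2), so each is injective on its own interval.
The left piece maps (−∞, −3) onto (3, ∞); the right piece maps [−3, ∞) onto (−∞, −1].
The union (3, ∞) ∪ (−∞, −1] omits the interval between 3 and −1; in particular 3 has no preimage. So f is not surjective.
Because the two images are disjoint, no x < −3 has f(x) = f(−3), so we compute f⁻¹(8): 8 lies in (3, ∞), so solve −5x − 12 = 8: x = (8 + 12)/(−5) = −4.

-4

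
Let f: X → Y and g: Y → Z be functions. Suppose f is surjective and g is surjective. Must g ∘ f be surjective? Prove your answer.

Let c ∈ Z. Since g is surjective, there is b ∈ Y with g(b) = c. Since f is surjective, there is a ∈ X with f(a) = b.
Then (g ∘ f)(a) = g(b) = c. Thus g ∘ f is surjective.

surjective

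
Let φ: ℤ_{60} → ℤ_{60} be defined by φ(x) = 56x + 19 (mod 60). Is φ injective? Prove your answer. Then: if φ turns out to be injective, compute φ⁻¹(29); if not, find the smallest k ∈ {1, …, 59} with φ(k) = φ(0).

15

We have gcd(56, 60) = 4 > 1. Taking a = 0 and b = 15: φ(0) = 19 and φ(15) = 56·15 + 19 = 859 ≡ 19 (mod 60).
So φ(0) = φ(15) while 0 ≠ 15, hence φ is not injective.
Since φ is not injective, we find the least positive k with φ(k) = φ(0): this means 56k ≡ 0 (mod 60), i.e. 60 ∣ 56k. Since gcd(56, 60) = 4, dividing through by 4 this holds exactly when 15 ∣ 14k, and as gcd(14, 15) = 1, exactly when 15 ∣ k.
The smallest positive such k is 15.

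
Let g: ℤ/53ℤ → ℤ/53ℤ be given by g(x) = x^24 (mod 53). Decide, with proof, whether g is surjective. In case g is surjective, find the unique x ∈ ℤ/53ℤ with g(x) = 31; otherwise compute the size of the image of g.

14

g(2): Repeated squaring mod 53: 2^1 ≡ 2, 2^2 ≡ 2² = 4, 2^4 ≡ 4² = 16, 2^8 ≡ 16² = 256 ≡ 44, 2^16 ≡ 44² = 1936 ≡ 28. Since 24 = 16 + 8, 2^24 ≡ 28·44: 28·44 = 1232 ≡ 13. So 2^24 ≡ 13 (mod 53).
g(7): Repeated squaring mod 53: 7^1 ≡ 7, 7^2 ≡ 7² = 49, 7^4 ≡ 49² = 2401 ≡ 16, 7^8 ≡ 16² = 256 ≡ 44, 7^16 ≡ 44² = 1936 ≡ 28. Since 24 = 16 + 8, 7^24 ≡ 28·44: 28·44 = 1232 ≡ 13. So 7^24 ≡ 13 (mod 53).
So g(2) = g(7) = 13 while 2 ≠ 7, hence g is not injective.
A non-injective map from the 53-element set ℤ/53ℤ to itself takes at most 52 distinct values, so it cannot be surjective. Hence g is not surjective.
Since g is not surjective, we determine |image(g)|. Computing x^24 mod 53 for each x (by repeated squaring, reducing mod 53 at every step), the values g(0), g(1), …, g(52) are: 0, 1, 13, 47, 10, 36, 28, 13, 24, 36, 44, 46, 46, 16, 10, 49, 47, 42, 44, 16, 42, 28, 15, 1, 15, 24, 49, 49, 24, 15, 1, 15, 28, 42, 16, 44, 42, 47, 49, 10, 16, 46, 46, 44, 36, 24, 13, 28, 36, 10, 47, 13, 1.
The distinct values are {0, 1, 10, 13, 15, 16, 24, 28, 36, 42, 44, 46, 47, 49}; there are 14 of them.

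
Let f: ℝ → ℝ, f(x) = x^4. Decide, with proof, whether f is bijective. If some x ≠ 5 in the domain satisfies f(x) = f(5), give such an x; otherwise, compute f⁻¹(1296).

-5

f(5) = 625 = (−5)^4 = f(−5) (since 4 is even), with 5 ≠ −5. So f is not injective, hence not bijective.
For the follow-up, such an x exists: taking x = −5 ∈ ℝ gives f(−5) = 625 = f(5) with −5 ≠ 5.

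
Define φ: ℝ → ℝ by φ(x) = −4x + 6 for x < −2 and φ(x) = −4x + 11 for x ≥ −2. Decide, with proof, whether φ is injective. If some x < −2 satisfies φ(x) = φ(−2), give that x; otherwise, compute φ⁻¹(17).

-13/4

Both pieces are strictly decreasing (slopes −4 and −4), so each is injective on its own interval.
The left piece maps (−∞, −2) onto (14, ∞); the right piece maps [−2, ∞) onto (−∞, 19].
These images overlap. In particular φ(−2) = 19 (right piece), and solving −4x + 6 = 19 on the left piece gives x = −13/4 < −2.
So φ(−13/4) = φ(−2) with −13/4 ≠ −2, and φ is not injective. This x = −13/4 is the requested value below −2.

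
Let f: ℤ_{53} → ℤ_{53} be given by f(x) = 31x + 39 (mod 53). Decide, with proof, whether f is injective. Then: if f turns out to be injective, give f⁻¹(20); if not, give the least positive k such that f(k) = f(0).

37

Suppose f(s) = f(t) in ℤ_{53}. Then 31s + 39 ≡ 31t + 39 (mod 53), so 31(s − t) ≡ 0 (mod 53).
Since gcd(31, 53) = 1, 31 is invertible modulo 53, hence s − t ≡ 0 (mod 53), i.e. s = t.
So f is injective.
We now compute 31⁻¹ mod 53 explicitly. Euclid's algorithm: 53 = 1·31 + 22, 31 = 1·22 + 9, 22 = 2·9 + 4, 9 = 2·4 + 1; back-substituting gives 1 = 12·31 − 7·53, so 31⁻¹ ≡ 12 (mod 53).
Since f is injective, we find f⁻¹(20): we need 31x ≡ 20 − 39 ≡ 34 (mod 53). Using 31⁻¹ = 12: x ≡ 12·34 = 408 = 7·53 + 37, so x = 37.
Check: f(37) = 31·37 + 39 = 1186 = 22·53 + 20 ≡ 20 (mod 53).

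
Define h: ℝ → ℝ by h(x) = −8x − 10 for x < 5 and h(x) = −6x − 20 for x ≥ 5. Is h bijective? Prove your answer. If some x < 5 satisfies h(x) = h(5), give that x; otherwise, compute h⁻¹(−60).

20/3

Both pieces are strictly decreasing (slopes −8 and −6), so each is injective on its own interval.
The left piece maps (−∞, 5) onto (−50, ∞); the right piece maps [5, ∞) onto (−∞, −50].
Since −50 = −50, the images partition ℝ: h is injective and surjective, hence bijective.
Because the two images are disjoint, no x < 5 has h(x) = h(5), so we compute h⁻¹(−60): −60 lies in (−∞, −50], so solve −6x − 20 = −60: x = (−60 + 20)/(−6) = 20/3.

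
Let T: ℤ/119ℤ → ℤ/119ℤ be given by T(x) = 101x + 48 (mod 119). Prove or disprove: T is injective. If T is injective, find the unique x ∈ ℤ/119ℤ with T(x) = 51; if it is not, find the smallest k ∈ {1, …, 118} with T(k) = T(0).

By definition, T is injective if T(a) = T(b) implies a = b.
Suppose T(a) = T(b) in ℤ/119ℤ. Then 101a + 48 ≡ 101b + 48 (mod 119), thus 101(a − b) ≡ 0 (mod 119).
Since gcd(101, 119) = 1, 101 is invertible modulo 119, so a − b ≡ 0 (mod 119), i.e. a = b.
Thus T is injective.
We now compute 101⁻¹ mod 119 explicitly. Euclid's algorithm: 119 = 1·101 + 18, 101 = 5·18 + 11, 18 = 1·11 + 7, 11 = 1·7 + 4, 7 = 1·4 + 3, 4 = 1·3 + 1; back-substituting gives 1 = 33·101 − 28·119, so 101⁻¹ ≡ 33 (mod 119).
Since T is injective, we compute T⁻¹(51): solve 101x + 48 ≡ 51 (mod 119), i.e. 101x ≡ 3 (mod 119).
Multiplying by 101⁻¹ = 33 gives x ≡ 33·3 = 99 ≡ 99 (mod 119).
Check: T(99) = 101·99 + 48 = 10047 = 84·119 + 51 ≡ 51 (mod 119).

99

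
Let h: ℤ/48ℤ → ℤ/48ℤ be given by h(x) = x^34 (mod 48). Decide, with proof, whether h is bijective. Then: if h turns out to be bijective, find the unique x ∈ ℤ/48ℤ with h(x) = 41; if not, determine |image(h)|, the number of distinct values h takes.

6

h(2): Repeated squaring mod 48: 2^1 ≡ 2, 2^2 ≡ 2² = 4, 2^4 ≡ 4² = 16, 2^8 ≡ 16² = 256 ≡ 16, 2^16 ≡ 16² = 256 ≡ 16, 2^32 ≡ 16² = 256 ≡ 16. Since 34 = 32 + 2, 2^34 ≡ 16·4: 16·4 = 64 ≡ 16. So 2^34 ≡ 16 (mod 48).
h(4): Repeated squaring mod 48: 4^1 ≡ 4, 4^2 ≡ 4² = 16, 4^4 ≡ 16² = 256 ≡ 16, 4^8 ≡ 16² = 256 ≡ 16, 4^16 ≡ 16² = 256 ≡ 16, 4^32 ≡ 16² = 256 ≡ 16. Since 34 = 32 + 2, 4^34 ≡ 16·16: 16·16 = 256 ≡ 16. So 4^34 ≡ 16 (mod 48).
So h(2) = h(4) = 16 while 2 ≠ 4, so h is not injective, hence not bijective.
Since h is not bijective, we determine |image(h)|. Computing x^34 mod 48 for each x (by repeated squaring, reducing mod 48 at every step), the values h(0), h(1), …, h(47) are: 0, 1, 16, 9, 16, 25, 0, 1, 16, 33, 16, 25, 0, 25, 16, 33, 16, 1, 0, 25, 16, 9, 16, 1, 0, 1, 16, 9, 16, 25, 0, 1, 16, 33, 16, 25, 0, 25, 16, 33, 16, 1, 0, 25, 16, 9, 16, 1.
The distinct values are {0, 1, 9, 16, 25, 33}; there are 6 of them.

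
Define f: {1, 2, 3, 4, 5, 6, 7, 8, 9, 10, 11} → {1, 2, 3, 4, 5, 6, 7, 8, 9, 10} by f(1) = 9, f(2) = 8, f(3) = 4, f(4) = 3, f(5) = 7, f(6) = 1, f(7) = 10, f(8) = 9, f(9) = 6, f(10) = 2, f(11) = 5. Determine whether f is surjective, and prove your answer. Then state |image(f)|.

10

Every element of the codomain has a preimage: 1 = f(6), 2 = f(10), 3 = f(4), 4 = f(3), 5 = f(11), 6 = f(9), 7 = f(5), 8 = f(2), 9 = f(1), 10 = f(7).
Therefore f is surjective.
The image of f is {1, 2, 3, 4, 5, 6, 7, 8, 9, 10}, which has 10 elements.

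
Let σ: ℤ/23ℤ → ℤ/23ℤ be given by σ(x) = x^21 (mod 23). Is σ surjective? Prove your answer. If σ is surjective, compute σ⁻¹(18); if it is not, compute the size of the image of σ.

9

Since 23 is prime, the nonzero elements of ℤ/23ℤ form a cyclic group of order 22.
As gcd(21, 22) = 1, raising to the 21st power is a bijection on this group: if a^21 ≡ b^21 then (ab^{−1})^21 = 1, and the only element of order dividing gcd(21, 22) = 1 is 1, so a = b.
With σ(0) = 0 this makes σ injective on all of ℤ/23ℤ, hence bijective (finite equal-size domain and codomain). In particular σ is surjective.
Since σ is surjective, we find the preimage of 18. The inverse of x ↦ x^21 on (ℤ/23ℤ)^× is x ↦ x^21, because 21·21 = 441 = 20·22 + 1 ≡ 1 (mod 22) and x^{22} = 1 for x ≠ 0 (Fermat). So σ⁻¹(18) = 18^21 mod 23.
Repeated squaring mod 23: 18^1 ≡ 18, 18^2 ≡ 18² = 324 ≡ 2, 18^4 ≡ 2² = 4, 18^8 ≡ 4² = 16, 18^16 ≡ 16² = 256 ≡ 3. Since 21 = 16 + 4 + 1, 18^21 ≡ 3·4·18: 3·4 = 12, then 12·18 = 216 ≡ 9. So 18^21 ≡ 9 (mod 23).
Hence σ⁻¹(18) = 9.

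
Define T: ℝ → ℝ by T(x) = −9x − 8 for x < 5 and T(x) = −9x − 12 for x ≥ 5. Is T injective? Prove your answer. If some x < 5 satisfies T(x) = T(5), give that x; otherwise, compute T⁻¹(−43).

35/9

Both pieces are strictly decreasing (slopes −9 and −9), so each is injective on its own interval.
The left piece maps (−∞, 5) onto (−53, ∞); the right piece maps [5, ∞) onto (−∞, −57].
These images are disjoint, so no value is attained by both pieces. So T is injective.
Because the two images are disjoint, no x < 5 has T(x) = T(5), so we compute T⁻¹(−43): −43 lies in (−53, ∞), so solve −9x − 8 = −43: x = (−43 + 8)/(−9) = 35/9.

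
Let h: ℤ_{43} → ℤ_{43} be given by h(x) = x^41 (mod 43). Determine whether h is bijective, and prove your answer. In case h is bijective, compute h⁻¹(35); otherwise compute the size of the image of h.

16

Since 43 is prime, the nonzero elements of ℤ_{43} form a cyclic group of order 42.
As gcd(41, 42) = 1, raising to the 41st power is a bijection on this group: if u^41 ≡ v^41 then (uv^{−1})^41 = 1, and the only element of order dividing gcd(41, 42) = 1 is 1, so u = v.
With h(0) = 0 this makes h injective on all of ℤ_{43}, hence bijective (finite equal-size domain and codomain). In particular h is bijective.
Since h is bijective, we find the preimage of 35. The inverse of x ↦ x^41 on (ℤ_{43})^× is x ↦ x^41, because 41·41 = 1681 = 40·42 + 1 ≡ 1 (mod 42) and x^{42} = 1 for x ≠ 0 (Fermat). So h⁻¹(35) = 35^41 mod 43.
Repeated squaring mod 43: 35^1 ≡ 35, 35^2 ≡ 35² = 1225 ≡ 21, 35^4 ≡ 21² = 441 ≡ 11, 35^8 ≡ 11² = 121 ≡ 35, 35^16 ≡ 35² = 1225 ≡ 21, 35^32 ≡ 21² = 441 ≡ 11. Since 41 = 32 + 8 + 1, 35^41 ≡ 11·35·35: 11·35 = 385 ≡ 41, then 41·35 = 1435 ≡ 16. So 35^41 ≡ 16 (mod 43).
Hence h⁻¹(35) = 16.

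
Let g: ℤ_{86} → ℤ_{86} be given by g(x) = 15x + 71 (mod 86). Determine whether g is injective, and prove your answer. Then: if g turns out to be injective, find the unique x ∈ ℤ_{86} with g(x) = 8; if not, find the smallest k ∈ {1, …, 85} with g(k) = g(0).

13

By definition, g is injective when g(a) = g(b) forces a = b.
Suppose g(a) = g(b) in ℤ_{86}. Then 15a + 71 ≡ 15b + 71 (mod 86), so 15(a − b) ≡ 0 (mod 86).
Since gcd(15, 86) = 1, 15 is invertible modulo 86, hence a − b ≡ 0 (mod 86), i.e. a = b.
Thus g is injective.
We now compute 15⁻¹ mod 86 explicitly. Euclid's algorithm: 86 = 5·15 + 11, 15 = 1·11 + 4, 11 = 2·4 + 3, 4 = 1·3 + 1; back-substituting gives 1 = 23·15 − 4·86, so 15⁻¹ ≡ 23 (mod 86).
Since g is injective, we find g⁻¹(8): we need 15x ≡ 8 − 71 ≡ 23 (mod 86). Using 15⁻¹ = 23: x ≡ 23·23 = 529 = 6·86 + 13, so x = 13.
Check: g(13) = 15·13 + 71 = 266 = 3·86 + 8 ≡ 8 (mod 86).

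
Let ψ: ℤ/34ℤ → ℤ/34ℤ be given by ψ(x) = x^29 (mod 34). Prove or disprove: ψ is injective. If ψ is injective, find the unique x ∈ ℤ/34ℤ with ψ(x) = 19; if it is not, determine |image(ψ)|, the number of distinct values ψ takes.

15

Computing x^29 mod 34 for each x (by repeated squaring, reducing mod 34 at every step), the values ψ(0), ψ(1), …, ψ(33) are: 0, 1, 32, 29, 4, 3, 10, 23, 26, 25, 28, 7, 14, 13, 22, 19, 16, 17, 18, 15, 12, 21, 20, 27, 6, 9, 8, 11, 24, 31, 30, 5, 2, 33.
Every element of ℤ/34ℤ appears exactly once in this list, so ψ is a bijection, and in particular injective.
Since ψ is injective, we read off the preimage of 19 from the same table: ψ(15) = 19, so ψ⁻¹(19) = 15.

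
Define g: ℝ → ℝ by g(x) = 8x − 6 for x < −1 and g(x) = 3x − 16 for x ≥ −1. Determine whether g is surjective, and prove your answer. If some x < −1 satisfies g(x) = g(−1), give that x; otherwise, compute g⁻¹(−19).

-13/8

Both pieces are strictly increasing (slopes 8 and 3), so each is injective on its own interval.
The left piece maps (−∞, −1) onto (−∞, −14); the right piece maps [−1, ∞) onto [−19, ∞).
The union (−∞, −14) ∪ [−19, ∞) covers ℝ, so g is surjective.
For the follow-up: the images overlap, so an x < −1 with g(x) = g(−1) exists. g(−1) = −19; solving 8x − 6 = −19 for x < −1 gives x = (−19 + 6)/8 = −13/8.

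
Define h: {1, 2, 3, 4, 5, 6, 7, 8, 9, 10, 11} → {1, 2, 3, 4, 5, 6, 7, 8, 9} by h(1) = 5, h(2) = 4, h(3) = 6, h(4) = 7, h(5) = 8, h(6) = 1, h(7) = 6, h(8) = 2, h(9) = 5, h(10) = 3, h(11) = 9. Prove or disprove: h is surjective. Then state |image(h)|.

Every element of the codomain has a preimage: 1 = h(6), 2 = h(8), 3 = h(10), 4 = h(2), 5 = h(1), 6 = h(3), 7 = h(4), 8 = h(5), 9 = h(11).
So h is surjective.
The image of h is {1, 2, 3, 4, 5, 6, 7, 8, 9}, which has 9 elements.

9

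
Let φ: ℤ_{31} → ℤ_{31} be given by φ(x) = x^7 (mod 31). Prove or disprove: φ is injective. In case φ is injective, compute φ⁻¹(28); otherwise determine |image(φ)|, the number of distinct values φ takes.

7

Since 31 is prime, the nonzero elements of ℤ_{31} form a cyclic group of order 30.
As gcd(7, 30) = 1, raising to the 7th power is a bijection on this group: if u^7 ≡ v^7 then (uv^{−1})^7 = 1, and the only element of order dividing gcd(7, 30) = 1 is 1, so u = v.
With φ(0) = 0 this makes φ injective on all of ℤ_{31}, hence bijective (finite equal-size domain and codomain). In particular φ is injective.
Since φ is injective, we find the preimage of 28. The inverse of x ↦ x^7 on (ℤ_{31})^× is x ↦ x^13, because 7·13 = 91 = 3·30 + 1 ≡ 1 (mod 30) and x^{30} = 1 for x ≠ 0 (Fermat). So φ⁻¹(28) = 28^13 mod 31.
Repeated squaring mod 31: 28^1 ≡ 28, 28^2 ≡ 28² = 784 ≡ 9, 28^4 ≡ 9² = 81 ≡ 19, 28^8 ≡ 19² = 361 ≡ 20. Since 13 = 8 + 4 + 1, 28^13 ≡ 20·19·28: 20·19 = 380 ≡ 8, then 8·28 = 224 ≡ 7. So 28^13 ≡ 7 (mod 31).
Hence φ⁻¹(28) = 7.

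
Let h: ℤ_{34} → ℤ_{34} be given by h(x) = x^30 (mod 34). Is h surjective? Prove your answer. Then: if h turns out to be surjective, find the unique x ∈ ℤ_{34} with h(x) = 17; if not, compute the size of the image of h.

18

h(16): Repeated squaring mod 34: 16^1 ≡ 16, 16^2 ≡ 16² = 256 ≡ 18, 16^4 ≡ 18² = 324 ≡ 18, 16^8 ≡ 18² = 324 ≡ 18, 16^16 ≡ 18² = 324 ≡ 18. Since 30 = 16 + 8 + 4 + 2, 16^30 ≡ 18·18·18·18: 18·18 = 324 ≡ 18, then 18·18 = 324 ≡ 18, then 18·18 = 324 ≡ 18. So 16^30 ≡ 18 (mod 34).
h(18): Repeated squaring mod 34: 18^1 ≡ 18, 18^2 ≡ 18² = 324 ≡ 18, 18^4 ≡ 18² = 324 ≡ 18, 18^8 ≡ 18² = 324 ≡ 18, 18^16 ≡ 18² = 324 ≡ 18. Since 30 = 16 + 8 + 4 + 2, 18^30 ≡ 18·18·18·18: 18·18 = 324 ≡ 18, then 18·18 = 324 ≡ 18, then 18·18 = 324 ≡ 18. So 18^30 ≡ 18 (mod 34).
So h(16) = h(18) = 18 while 16 ≠ 18, thus h is not injective.
A non-injective map from the 34-element set ℤ_{34} to itself takes at most 33 distinct values, so it cannot be surjective. Therefore h is not surjective.
Since h is not surjective, we determine |image(h)|. Computing x^30 mod 34 for each x (by repeated squaring, reducing mod 34 at every step), the values h(0), h(1), …, h(33) are: 0, 1, 30, 19, 16, 15, 26, 25, 4, 21, 8, 9, 32, 33, 2, 13, 18, 17, 18, 13, 2, 33, 32, 9, 8, 21, 4, 25, 26, 15, 16, 19, 30, 1.
The distinct values are {0, 1, 2, 4, 8, 9, 13, 15, 16, 17, 18, 19, 21, 25, 26, 30, 32, 33}; there are 18 of them.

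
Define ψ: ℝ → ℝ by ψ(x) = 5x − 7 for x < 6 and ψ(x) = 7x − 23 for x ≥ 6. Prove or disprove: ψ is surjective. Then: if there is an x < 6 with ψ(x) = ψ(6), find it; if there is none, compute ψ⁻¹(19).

26/5

Both pieces are strictly increasing (slopes 5 and 7), so each is injective on its own interval.
The left piece maps (−∞, 6) onto (−∞, 23); the right piece maps [6, ∞) onto [19, ∞).
The union (−∞, 23) ∪ [19, ∞) covers ℝ, so ψ is surjective.
For the follow-up: the images overlap, so an x < 6 with ψ(x) = ψ(6) exists. ψ(6) = 19; solving 5x − 7 = 19 for x < 6 gives x = (19 + 7)/5 = 26/5.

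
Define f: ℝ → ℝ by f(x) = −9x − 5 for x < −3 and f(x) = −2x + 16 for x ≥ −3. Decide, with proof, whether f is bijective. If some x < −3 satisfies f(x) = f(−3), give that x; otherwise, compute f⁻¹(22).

Both pieces are strictly decreasing (slopes −9 and −2), so each is injective on its own interval.
The left piece maps (−∞, −3) onto (22, ∞); the right piece maps [−3, ∞) onto (−∞, 22].
Since 22 = 22, the images partition ℝ: f is injective and surjective, hence bijective.
Because the two images are disjoint, no x < −3 has f(x) = f(−3), so we compute f⁻¹(22): 22 lies in (−∞, 22], so solve −2x + 16 = 22: x = (22 − 16)/(−2) = −3.

-3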